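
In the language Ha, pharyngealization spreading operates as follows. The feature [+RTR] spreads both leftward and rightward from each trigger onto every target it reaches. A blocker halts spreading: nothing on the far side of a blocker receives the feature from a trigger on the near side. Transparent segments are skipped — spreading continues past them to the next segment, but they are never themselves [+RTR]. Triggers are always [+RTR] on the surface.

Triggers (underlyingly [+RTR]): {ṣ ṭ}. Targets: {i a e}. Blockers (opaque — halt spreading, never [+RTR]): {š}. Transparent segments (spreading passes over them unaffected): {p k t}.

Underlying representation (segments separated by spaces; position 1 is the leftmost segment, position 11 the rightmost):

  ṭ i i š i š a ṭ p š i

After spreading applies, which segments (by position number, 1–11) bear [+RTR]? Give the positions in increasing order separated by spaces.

1 2 3 7 8

From /ṭ/ at 1 rightward: 2 /i/ → [+RTR]; 3 /i/ → [+RTR]; 4 /š/ blocks.
From /ṭ/ at 1 leftward: word edge.
From /ṭ/ at 8 rightward: 9 /p/ transparent; 10 /š/ blocks.
From /ṭ/ at 8 leftward: 7 /a/ → [+RTR]; 6 /š/ blocks.
Targets with no active source: positions 5 11 stay [-emphatic].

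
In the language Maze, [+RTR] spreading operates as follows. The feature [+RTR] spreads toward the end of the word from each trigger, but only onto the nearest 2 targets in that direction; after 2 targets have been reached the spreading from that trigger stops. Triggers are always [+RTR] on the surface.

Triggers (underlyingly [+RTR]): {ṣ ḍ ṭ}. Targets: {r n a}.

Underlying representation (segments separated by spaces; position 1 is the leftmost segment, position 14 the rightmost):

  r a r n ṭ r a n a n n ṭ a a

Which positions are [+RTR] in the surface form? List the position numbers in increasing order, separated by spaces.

5 6 7 12 13 14

From /ṭ/ at 5 rightward: 6 /r/ → [+RTR]; 7 /a/ → [+RTR]; bound reached.
From /ṭ/ at 12 rightward: 13 /a/ → [+RTR]; 14 /a/ → [+RTR]; bound reached.
Targets with no active source: positions 1 2 3 4 8 9 10 11 stay [-emphatic].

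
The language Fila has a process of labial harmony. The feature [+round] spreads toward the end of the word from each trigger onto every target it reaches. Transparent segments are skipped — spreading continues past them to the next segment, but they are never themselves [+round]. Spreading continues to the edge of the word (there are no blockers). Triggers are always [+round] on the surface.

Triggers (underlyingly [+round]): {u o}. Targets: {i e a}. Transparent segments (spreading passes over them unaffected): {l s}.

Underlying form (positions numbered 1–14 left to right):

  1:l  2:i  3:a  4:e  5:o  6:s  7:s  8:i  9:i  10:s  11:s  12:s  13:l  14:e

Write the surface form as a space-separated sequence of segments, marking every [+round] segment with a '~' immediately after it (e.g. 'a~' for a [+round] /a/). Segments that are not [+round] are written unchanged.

From /o/ at 5 rightward: 6 /s/ transparent; 7 /s/ transparent; 8 /i/ → [+round]; 9 /i/ → [+round]; 10 /s/ transparent; 11 /s/ transparent; 12 /s/ transparent; 13 /l/ transparent; 14 /e/ → [+round]; word edge.
Targets with no active source: positions 2 3 4 stay [-round].
[+round] positions on the surface: 5 8 9 14.

l i a e o~ s s i~ i~ s s s l e~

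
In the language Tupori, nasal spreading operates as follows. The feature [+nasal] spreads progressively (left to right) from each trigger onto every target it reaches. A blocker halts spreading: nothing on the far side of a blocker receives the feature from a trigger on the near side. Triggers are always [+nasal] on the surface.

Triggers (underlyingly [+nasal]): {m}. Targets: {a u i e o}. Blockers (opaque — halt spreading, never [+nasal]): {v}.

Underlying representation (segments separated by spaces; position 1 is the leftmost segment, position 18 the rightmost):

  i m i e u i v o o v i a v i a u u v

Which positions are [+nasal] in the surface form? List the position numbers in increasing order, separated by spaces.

From /m/ at 2 rightward: 3 /i/ → [+nasal]; 4 /e/ → [+nasal]; 5 /u/ → [+nasal]; 6 /i/ → [+nasal]; 7 /v/ blocks.
Targets with no active source: positions 1 8 9 11 12 14 15 16 17 stay [-nasal].

2 3 4 5 6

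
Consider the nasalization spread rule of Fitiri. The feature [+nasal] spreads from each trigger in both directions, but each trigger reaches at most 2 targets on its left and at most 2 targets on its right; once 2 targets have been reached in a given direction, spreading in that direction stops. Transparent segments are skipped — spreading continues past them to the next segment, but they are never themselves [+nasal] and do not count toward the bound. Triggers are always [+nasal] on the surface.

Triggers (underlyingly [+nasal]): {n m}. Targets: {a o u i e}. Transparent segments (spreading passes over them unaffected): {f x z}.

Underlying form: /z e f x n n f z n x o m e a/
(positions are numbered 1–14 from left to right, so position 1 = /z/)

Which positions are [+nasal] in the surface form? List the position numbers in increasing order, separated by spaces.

2 5 6 9 11 12 13 14

From /n/ at 5 rightward: 6 /n/ is itself a trigger — this domain ends here.
From /n/ at 5 leftward: 4 /x/ transparent; 3 /f/ transparent; 2 /e/ → [+nasal]; 1 /z/ transparent; word edge.
From /n/ at 6 rightward: 7 /f/ transparent; 8 /z/ transparent; 9 /n/ is itself a trigger — this domain ends here.
From /n/ at 6 leftward: 5 /n/ is itself a trigger — this domain ends here.
From /n/ at 9 rightward: 10 /x/ transparent; 11 /o/ → [+nasal]; 12 /m/ is itself a trigger — this domain ends here.
From /n/ at 9 leftward: 8 /z/ transparent; 7 /f/ transparent; 6 /n/ is itself a trigger — this domain ends here.
From /m/ at 12 rightward: 13 /e/ → [+nasal]; 14 /a/ → [+nasal]; bound reached.
From /m/ at 12 leftward: 11 /o/ → [+nasal]; 10 /x/ transparent; 9 /n/ is itself a trigger — this domain ends here.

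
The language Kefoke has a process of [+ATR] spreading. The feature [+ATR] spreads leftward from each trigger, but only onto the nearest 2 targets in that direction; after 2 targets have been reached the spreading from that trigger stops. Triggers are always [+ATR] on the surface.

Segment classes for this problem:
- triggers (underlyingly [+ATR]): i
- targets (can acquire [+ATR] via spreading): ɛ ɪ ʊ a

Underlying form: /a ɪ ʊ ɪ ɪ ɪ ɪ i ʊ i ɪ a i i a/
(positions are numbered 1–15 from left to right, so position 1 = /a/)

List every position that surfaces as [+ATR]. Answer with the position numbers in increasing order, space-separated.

From /i/ at 8 leftward: 7 /ɪ/ → [+ATR]; 6 /ɪ/ → [+ATR]; bound reached.
From /i/ at 10 leftward: 9 /ʊ/ → [+ATR]; 8 /i/ is itself a trigger — this domain ends here.
From /i/ at 13 leftward: 12 /a/ → [+ATR]; 11 /ɪ/ → [+ATR]; bound reached.
From /i/ at 14 leftward: 13 /i/ is itself a trigger — this domain ends here.
Targets with no active source: positions 1 2 3 4 5 15 stay [-ATR].

6 7 8 9 10 11 12 13 14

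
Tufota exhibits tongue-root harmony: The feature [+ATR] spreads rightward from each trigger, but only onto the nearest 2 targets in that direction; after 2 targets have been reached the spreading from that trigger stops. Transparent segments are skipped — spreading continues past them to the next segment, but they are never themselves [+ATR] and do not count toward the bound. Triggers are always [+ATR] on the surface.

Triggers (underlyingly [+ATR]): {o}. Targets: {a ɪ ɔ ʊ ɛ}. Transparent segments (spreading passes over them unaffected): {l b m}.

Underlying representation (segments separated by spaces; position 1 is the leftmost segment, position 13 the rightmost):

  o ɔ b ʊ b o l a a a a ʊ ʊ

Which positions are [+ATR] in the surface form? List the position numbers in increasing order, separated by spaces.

From /o/ at 1 rightward: 2 /ɔ/ → [+ATR]; 3 /b/ transparent; 4 /ʊ/ → [+ATR]; bound reached.
From /o/ at 6 rightward: 7 /l/ transparent; 8 /a/ → [+ATR]; 9 /a/ → [+ATR]; bound reached.
Targets with no active source: positions 10 11 12 13 stay [-ATR].

1 2 4 6 8 9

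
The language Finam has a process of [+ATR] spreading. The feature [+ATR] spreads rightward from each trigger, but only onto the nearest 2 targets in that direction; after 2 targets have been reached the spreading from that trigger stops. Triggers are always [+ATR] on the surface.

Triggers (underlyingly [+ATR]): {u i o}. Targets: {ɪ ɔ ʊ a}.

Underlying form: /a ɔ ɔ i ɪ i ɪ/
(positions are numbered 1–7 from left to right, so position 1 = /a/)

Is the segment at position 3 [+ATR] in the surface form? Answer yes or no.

From /i/ at 4 rightward: 5 /ɪ/ → [+ATR]; 6 /i/ is itself a trigger — this domain ends here.
From /i/ at 6 rightward: 7 /ɪ/ → [+ATR]; word edge.
Targets with no active source: positions 1 2 3 stay [-ATR].
[+ATR] positions on the surface: 4 5 6 7.

no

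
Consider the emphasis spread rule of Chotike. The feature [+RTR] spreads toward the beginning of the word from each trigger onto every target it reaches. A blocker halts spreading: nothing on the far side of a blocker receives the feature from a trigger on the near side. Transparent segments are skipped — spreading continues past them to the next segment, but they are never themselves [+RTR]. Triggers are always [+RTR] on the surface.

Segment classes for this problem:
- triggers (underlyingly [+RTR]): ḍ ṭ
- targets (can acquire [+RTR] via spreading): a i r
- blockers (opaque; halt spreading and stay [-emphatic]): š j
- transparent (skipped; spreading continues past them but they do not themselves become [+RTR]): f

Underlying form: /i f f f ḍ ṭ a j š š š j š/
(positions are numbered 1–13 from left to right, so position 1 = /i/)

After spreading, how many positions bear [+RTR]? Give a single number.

From /ḍ/ at 5 leftward: 4 /f/ transparent; 3 /f/ transparent; 2 /f/ transparent; 1 /i/ → [+RTR]; word edge.
From /ṭ/ at 6 leftward: 5 /ḍ/ is itself a trigger — this domain ends here.
Target with no active source: position 7 stays [-emphatic].
[+RTR] positions on the surface: 1 5 6.

3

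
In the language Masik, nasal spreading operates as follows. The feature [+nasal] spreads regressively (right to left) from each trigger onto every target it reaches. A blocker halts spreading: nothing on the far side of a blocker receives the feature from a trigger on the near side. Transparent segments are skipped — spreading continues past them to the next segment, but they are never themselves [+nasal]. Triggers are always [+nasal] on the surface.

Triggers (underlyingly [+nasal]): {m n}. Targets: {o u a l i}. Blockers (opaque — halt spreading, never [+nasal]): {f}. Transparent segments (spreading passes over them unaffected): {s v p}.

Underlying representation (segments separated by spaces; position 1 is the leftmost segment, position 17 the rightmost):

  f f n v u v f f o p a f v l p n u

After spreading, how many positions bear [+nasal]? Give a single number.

3

From /n/ at 3 leftward: 2 /f/ blocks.
From /n/ at 16 leftward: 15 /p/ transparent; 14 /l/ → [+nasal]; 13 /v/ transparent; 12 /f/ blocks.
Targets with no active source: positions 5 9 11 17 stay [-nasal].
[+nasal] positions on the surface: 3 14 16.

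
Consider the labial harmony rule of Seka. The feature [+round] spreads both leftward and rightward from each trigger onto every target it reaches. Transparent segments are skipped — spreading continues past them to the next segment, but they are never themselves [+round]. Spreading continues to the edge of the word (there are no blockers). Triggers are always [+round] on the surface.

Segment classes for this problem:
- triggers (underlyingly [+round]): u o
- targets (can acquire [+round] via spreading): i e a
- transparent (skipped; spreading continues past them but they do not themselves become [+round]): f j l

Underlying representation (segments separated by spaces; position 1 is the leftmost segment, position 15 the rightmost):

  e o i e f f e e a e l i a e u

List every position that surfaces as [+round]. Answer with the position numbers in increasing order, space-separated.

From /o/ at 2 rightward: 3 /i/ → [+round]; 4 /e/ → [+round]; 5 /f/ transparent; 6 /f/ transparent; 7 /e/ → [+round]; 8 /e/ → [+round]; 9 /a/ → [+round]; 10 /e/ → [+round]; 11 /l/ transparent; 12 /i/ → [+round]; 13 /a/ → [+round]; 14 /e/ → [+round]; 15 /u/ is itself a trigger — this domain ends here.
From /o/ at 2 leftward: 1 /e/ → [+round]; word edge.
From /u/ at 15 rightward: word edge.
From /u/ at 15 leftward: 14 /e/ → [+round]; 13 /a/ → [+round]; 12 /i/ → [+round]; 11 /l/ transparent; 10 /e/ → [+round]; 9 /a/ → [+round]; 8 /e/ → [+round]; 7 /e/ → [+round]; 6 /f/ transparent; 5 /f/ transparent; 4 /e/ → [+round]; 3 /i/ → [+round]; 2 /o/ is itself a trigger — this domain ends here.

1 2 3 4 7 8 9 10 12 13 14 15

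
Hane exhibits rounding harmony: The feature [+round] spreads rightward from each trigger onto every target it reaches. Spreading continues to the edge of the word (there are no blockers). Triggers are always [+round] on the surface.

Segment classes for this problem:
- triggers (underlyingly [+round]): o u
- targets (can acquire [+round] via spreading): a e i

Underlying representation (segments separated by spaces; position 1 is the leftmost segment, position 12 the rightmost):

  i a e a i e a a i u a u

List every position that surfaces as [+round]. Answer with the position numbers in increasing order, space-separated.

From /u/ at 10 rightward: 11 /a/ → [+round]; 12 /u/ is itself a trigger — this domain ends here.
From /u/ at 12 rightward: word edge.
Targets with no active source: positions 1 2 3 4 5 6 7 8 9 stay [-round].

10 11 12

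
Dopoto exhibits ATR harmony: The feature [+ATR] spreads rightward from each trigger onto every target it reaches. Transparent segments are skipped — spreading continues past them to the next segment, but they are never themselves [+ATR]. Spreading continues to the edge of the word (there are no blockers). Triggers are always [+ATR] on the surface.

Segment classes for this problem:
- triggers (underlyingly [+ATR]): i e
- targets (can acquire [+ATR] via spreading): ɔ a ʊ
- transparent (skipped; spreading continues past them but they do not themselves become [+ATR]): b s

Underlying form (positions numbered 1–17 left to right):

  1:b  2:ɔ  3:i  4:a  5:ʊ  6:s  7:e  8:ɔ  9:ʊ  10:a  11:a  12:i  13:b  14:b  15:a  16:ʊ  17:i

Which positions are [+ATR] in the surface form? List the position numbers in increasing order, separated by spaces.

3 4 5 7 8 9 10 11 12 15 16 17

From /i/ at 3 rightward: 4 /a/ → [+ATR]; 5 /ʊ/ → [+ATR]; 6 /s/ transparent; 7 /e/ is itself a trigger — this domain ends here.
From /e/ at 7 rightward: 8 /ɔ/ → [+ATR]; 9 /ʊ/ → [+ATR]; 10 /a/ → [+ATR]; 11 /a/ → [+ATR]; 12 /i/ is itself a trigger — this domain ends here.
From /i/ at 12 rightward: 13 /b/ transparent; 14 /b/ transparent; 15 /a/ → [+ATR]; 16 /ʊ/ → [+ATR]; 17 /i/ is itself a trigger — this domain ends here.
From /i/ at 17 rightward: word edge.
Target with no active source: position 2 stays [-ATR].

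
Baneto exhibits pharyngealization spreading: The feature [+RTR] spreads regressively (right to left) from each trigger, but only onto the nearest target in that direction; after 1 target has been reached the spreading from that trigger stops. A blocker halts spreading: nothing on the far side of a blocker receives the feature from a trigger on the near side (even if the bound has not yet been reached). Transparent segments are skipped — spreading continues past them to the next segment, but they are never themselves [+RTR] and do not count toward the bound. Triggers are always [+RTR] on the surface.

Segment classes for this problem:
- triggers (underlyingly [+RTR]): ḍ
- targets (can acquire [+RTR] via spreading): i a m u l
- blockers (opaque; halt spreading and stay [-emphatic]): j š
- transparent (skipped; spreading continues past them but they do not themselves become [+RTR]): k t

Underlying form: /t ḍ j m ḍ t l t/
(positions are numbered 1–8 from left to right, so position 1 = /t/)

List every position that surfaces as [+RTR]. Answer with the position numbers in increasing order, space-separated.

From /ḍ/ at 2 leftward: 1 /t/ transparent; word edge.
From /ḍ/ at 5 leftward: 4 /m/ → [+RTR]; bound reached.
Target with no active source: position 7 stays [-emphatic].

2 4 5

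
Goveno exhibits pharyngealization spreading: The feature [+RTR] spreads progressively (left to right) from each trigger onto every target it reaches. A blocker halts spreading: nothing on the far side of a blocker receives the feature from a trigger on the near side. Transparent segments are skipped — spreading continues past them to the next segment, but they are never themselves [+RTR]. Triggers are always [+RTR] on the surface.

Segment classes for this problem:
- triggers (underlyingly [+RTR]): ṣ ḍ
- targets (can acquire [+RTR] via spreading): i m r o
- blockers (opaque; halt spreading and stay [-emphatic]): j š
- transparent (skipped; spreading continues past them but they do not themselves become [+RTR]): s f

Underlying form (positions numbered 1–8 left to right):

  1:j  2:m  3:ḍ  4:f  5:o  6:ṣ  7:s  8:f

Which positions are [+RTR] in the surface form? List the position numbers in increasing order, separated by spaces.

3 5 6

From /ḍ/ at 3 rightward: 4 /f/ transparent; 5 /o/ → [+RTR]; 6 /ṣ/ is itself a trigger — this domain ends here.
From /ṣ/ at 6 rightward: 7 /s/ transparent; 8 /f/ transparent; word edge.
Target with no active source: position 2 stays [-emphatic].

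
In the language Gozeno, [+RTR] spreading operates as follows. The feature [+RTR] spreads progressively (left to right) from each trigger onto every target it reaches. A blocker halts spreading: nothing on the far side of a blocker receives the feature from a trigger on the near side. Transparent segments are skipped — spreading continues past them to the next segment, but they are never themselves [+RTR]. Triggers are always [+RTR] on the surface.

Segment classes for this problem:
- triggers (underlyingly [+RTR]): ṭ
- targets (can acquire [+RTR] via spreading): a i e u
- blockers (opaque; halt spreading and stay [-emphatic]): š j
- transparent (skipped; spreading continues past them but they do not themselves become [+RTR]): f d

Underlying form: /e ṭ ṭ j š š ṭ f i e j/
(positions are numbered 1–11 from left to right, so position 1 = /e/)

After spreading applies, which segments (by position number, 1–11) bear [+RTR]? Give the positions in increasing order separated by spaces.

From /ṭ/ at 2 rightward: 3 /ṭ/ is itself a trigger — this domain ends here.
From /ṭ/ at 3 rightward: 4 /j/ blocks.
From /ṭ/ at 7 rightward: 8 /f/ transparent; 9 /i/ → [+RTR]; 10 /e/ → [+RTR]; 11 /j/ blocks.
Target with no active source: position 1 stays [-emphatic].

2 3 7 9 10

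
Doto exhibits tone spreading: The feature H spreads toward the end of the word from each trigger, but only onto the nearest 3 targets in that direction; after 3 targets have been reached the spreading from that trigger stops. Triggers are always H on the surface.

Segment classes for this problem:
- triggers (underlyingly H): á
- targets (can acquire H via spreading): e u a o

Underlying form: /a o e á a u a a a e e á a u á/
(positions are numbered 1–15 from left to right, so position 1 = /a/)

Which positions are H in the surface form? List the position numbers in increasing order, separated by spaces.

4 5 6 7 12 13 14 15

From /á/ at 4 rightward: 5 /a/ → H; 6 /u/ → H; 7 /a/ → H; bound reached.
From /á/ at 12 rightward: 13 /a/ → H; 14 /u/ → H; 15 /á/ is itself a trigger — this domain ends here.
From /á/ at 15 rightward: word edge.
Targets with no active source: positions 1 2 3 8 9 10 11 stay [-high tone].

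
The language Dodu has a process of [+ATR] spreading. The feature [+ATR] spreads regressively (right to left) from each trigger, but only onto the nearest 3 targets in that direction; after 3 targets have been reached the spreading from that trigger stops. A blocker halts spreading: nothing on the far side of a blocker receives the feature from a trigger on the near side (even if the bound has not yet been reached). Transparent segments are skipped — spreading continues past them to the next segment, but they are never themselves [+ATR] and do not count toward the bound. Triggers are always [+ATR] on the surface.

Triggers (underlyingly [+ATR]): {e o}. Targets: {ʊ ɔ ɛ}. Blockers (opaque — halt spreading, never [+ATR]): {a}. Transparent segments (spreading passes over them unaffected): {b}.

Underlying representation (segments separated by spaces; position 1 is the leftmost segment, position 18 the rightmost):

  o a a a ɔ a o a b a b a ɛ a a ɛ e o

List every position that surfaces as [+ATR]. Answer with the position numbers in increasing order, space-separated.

From /o/ at 1 leftward: word edge.
From /o/ at 7 leftward: 6 /a/ blocks.
From /e/ at 17 leftward: 16 /ɛ/ → [+ATR]; 15 /a/ blocks.
From /o/ at 18 leftward: 17 /e/ is itself a trigger — this domain ends here.
Targets with no active source: positions 5 13 stay [-ATR].

1 7 16 17 18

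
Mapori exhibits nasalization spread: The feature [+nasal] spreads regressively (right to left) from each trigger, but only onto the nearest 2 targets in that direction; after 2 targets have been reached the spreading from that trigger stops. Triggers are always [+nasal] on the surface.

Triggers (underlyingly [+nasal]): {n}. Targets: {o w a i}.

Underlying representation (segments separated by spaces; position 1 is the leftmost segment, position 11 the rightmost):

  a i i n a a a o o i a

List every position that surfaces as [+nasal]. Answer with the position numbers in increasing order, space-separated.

2 3 4

From /n/ at 4 leftward: 3 /i/ → [+nasal]; 2 /i/ → [+nasal]; bound reached.
Targets with no active source: positions 1 5 6 7 8 9 10 11 stay [-nasal].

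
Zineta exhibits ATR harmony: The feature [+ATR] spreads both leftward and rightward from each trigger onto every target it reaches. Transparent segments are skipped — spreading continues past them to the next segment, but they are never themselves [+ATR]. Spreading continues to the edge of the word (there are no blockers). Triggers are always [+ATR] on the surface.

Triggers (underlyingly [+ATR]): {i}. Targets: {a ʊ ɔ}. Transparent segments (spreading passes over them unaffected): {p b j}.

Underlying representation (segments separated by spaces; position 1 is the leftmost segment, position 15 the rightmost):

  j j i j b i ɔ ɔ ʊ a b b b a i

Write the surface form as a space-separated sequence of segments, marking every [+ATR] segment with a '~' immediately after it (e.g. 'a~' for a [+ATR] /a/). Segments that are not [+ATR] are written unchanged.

j j i~ j b i~ ɔ~ ɔ~ ʊ~ a~ b b b a~ i~

From /i/ at 3 rightward: 4 /j/ transparent; 5 /b/ transparent; 6 /i/ is itself a trigger — this domain ends here.
From /i/ at 3 leftward: 2 /j/ transparent; 1 /j/ transparent; word edge.
From /i/ at 6 rightward: 7 /ɔ/ → [+ATR]; 8 /ɔ/ → [+ATR]; 9 /ʊ/ → [+ATR]; 10 /a/ → [+ATR]; 11 /b/ transparent; 12 /b/ transparent; 13 /b/ transparent; 14 /a/ → [+ATR]; 15 /i/ is itself a trigger — this domain ends here.
From /i/ at 6 leftward: 5 /b/ transparent; 4 /j/ transparent; 3 /i/ is itself a trigger — this domain ends here.
From /i/ at 15 rightward: word edge.
From /i/ at 15 leftward: 14 /a/ → [+ATR]; 13 /b/ transparent; 12 /b/ transparent; 11 /b/ transparent; 10 /a/ → [+ATR]; 9 /ʊ/ → [+ATR]; 8 /ɔ/ → [+ATR]; 7 /ɔ/ → [+ATR]; 6 /i/ is itself a trigger — this domain ends here.
[+ATR] positions on the surface: 3 6 7 8 9 10 14 15.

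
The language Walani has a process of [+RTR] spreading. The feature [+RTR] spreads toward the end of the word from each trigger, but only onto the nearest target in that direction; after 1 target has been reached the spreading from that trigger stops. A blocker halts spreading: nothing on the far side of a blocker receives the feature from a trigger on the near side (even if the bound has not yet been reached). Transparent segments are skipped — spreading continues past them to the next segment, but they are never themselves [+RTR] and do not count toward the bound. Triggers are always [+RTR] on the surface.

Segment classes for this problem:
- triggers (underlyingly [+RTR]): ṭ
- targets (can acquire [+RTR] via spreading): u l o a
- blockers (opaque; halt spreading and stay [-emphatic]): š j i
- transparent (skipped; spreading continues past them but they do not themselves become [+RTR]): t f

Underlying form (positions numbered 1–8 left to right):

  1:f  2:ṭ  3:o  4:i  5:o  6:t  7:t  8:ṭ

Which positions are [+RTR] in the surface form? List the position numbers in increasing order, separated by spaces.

2 3 8

From /ṭ/ at 2 rightward: 3 /o/ → [+RTR]; bound reached.
From /ṭ/ at 8 rightward: word edge.
Target with no active source: position 5 stays [-emphatic].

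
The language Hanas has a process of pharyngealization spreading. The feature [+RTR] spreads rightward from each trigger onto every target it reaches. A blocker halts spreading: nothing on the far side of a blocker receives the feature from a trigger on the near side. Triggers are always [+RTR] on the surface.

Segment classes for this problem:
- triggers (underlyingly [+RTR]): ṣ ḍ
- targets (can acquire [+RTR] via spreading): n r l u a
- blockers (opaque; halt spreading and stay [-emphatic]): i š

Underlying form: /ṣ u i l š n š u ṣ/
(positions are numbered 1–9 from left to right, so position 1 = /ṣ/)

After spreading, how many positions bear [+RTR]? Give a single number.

From /ṣ/ at 1 rightward: 2 /u/ → [+RTR]; 3 /i/ blocks.
From /ṣ/ at 9 rightward: word edge.
Targets with no active source: positions 4 6 8 stay [-emphatic].
[+RTR] positions on the surface: 1 2 9.

3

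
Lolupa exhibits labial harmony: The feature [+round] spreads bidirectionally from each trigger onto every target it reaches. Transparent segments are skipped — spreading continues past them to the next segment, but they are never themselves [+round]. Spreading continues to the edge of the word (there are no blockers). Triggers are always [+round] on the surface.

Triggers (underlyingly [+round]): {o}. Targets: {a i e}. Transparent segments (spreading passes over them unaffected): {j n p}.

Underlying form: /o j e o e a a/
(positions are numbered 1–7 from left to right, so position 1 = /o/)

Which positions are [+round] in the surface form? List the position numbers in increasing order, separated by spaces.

From /o/ at 1 rightward: 2 /j/ transparent; 3 /e/ → [+round]; 4 /o/ is itself a trigger — this domain ends here.
From /o/ at 1 leftward: word edge.
From /o/ at 4 rightward: 5 /e/ → [+round]; 6 /a/ → [+round]; 7 /a/ → [+round]; word edge.
From /o/ at 4 leftward: 3 /e/ → [+round]; 2 /j/ transparent; 1 /o/ is itself a trigger — this domain ends here.

1 3 4 5 6 7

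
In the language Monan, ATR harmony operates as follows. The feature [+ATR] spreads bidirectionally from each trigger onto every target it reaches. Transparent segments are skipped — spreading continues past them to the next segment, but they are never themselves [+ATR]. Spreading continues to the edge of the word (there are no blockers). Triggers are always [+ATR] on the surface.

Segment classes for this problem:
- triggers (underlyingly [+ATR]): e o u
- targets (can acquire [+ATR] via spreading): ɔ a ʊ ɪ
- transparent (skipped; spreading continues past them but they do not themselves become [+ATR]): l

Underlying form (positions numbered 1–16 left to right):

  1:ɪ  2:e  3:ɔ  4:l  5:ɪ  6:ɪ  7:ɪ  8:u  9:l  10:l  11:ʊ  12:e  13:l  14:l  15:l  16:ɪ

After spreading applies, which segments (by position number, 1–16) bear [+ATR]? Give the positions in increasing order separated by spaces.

From /e/ at 2 rightward: 3 /ɔ/ → [+ATR]; 4 /l/ transparent; 5 /ɪ/ → [+ATR]; 6 /ɪ/ → [+ATR]; 7 /ɪ/ → [+ATR]; 8 /u/ is itself a trigger — this domain ends here.
From /e/ at 2 leftward: 1 /ɪ/ → [+ATR]; word edge.
From /u/ at 8 rightward: 9 /l/ transparent; 10 /l/ transparent; 11 /ʊ/ → [+ATR]; 12 /e/ is itself a trigger — this domain ends here.
From /u/ at 8 leftward: 7 /ɪ/ → [+ATR]; 6 /ɪ/ → [+ATR]; 5 /ɪ/ → [+ATR]; 4 /l/ transparent; 3 /ɔ/ → [+ATR]; 2 /e/ is itself a trigger — this domain ends here.
From /e/ at 12 rightward: 13 /l/ transparent; 14 /l/ transparent; 15 /l/ transparent; 16 /ɪ/ → [+ATR]; word edge.
From /e/ at 12 leftward: 11 /ʊ/ → [+ATR]; 10 /l/ transparent; 9 /l/ transparent; 8 /u/ is itself a trigger — this domain ends here.

1 2 3 5 6 7 8 11 12 16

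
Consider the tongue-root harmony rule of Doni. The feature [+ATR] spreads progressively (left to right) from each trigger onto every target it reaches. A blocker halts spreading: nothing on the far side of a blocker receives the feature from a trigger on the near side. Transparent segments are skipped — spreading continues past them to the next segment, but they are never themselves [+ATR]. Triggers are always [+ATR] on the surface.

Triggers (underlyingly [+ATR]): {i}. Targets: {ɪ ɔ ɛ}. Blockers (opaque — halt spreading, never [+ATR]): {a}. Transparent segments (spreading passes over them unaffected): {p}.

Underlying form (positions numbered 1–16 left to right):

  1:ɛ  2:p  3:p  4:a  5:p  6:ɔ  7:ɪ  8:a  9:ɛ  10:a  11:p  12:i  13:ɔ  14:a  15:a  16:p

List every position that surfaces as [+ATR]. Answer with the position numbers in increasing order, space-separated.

12 13

From /i/ at 12 rightward: 13 /ɔ/ → [+ATR]; 14 /a/ blocks.
Targets with no active source: positions 1 6 7 9 stay [-ATR].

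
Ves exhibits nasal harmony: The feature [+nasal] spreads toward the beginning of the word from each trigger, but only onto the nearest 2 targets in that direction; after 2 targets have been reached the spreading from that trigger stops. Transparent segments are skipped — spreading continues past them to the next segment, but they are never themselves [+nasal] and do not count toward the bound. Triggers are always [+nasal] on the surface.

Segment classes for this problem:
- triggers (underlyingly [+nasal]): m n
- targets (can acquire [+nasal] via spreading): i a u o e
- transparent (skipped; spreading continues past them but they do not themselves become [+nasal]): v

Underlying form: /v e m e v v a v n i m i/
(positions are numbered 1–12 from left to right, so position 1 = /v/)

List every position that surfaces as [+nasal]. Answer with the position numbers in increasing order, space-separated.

2 3 4 7 9 10 11

From /m/ at 3 leftward: 2 /e/ → [+nasal]; 1 /v/ transparent; word edge.
From /n/ at 9 leftward: 8 /v/ transparent; 7 /a/ → [+nasal]; 6 /v/ transparent; 5 /v/ transparent; 4 /e/ → [+nasal]; bound reached.
From /m/ at 11 leftward: 10 /i/ → [+nasal]; 9 /n/ is itself a trigger — this domain ends here.
Target with no active source: position 12 stays [-nasal].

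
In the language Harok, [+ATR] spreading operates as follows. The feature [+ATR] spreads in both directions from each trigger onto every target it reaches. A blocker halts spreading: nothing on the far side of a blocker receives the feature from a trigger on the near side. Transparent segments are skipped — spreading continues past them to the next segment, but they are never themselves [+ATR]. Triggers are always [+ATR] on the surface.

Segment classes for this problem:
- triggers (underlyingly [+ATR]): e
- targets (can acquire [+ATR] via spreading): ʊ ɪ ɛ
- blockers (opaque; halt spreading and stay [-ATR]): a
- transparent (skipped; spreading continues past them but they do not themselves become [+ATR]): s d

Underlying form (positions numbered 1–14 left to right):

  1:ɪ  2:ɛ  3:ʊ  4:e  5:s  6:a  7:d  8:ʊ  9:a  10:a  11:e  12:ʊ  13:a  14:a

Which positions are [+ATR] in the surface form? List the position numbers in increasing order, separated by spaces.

1 2 3 4 11 12

From /e/ at 4 rightward: 5 /s/ transparent; 6 /a/ blocks.
From /e/ at 4 leftward: 3 /ʊ/ → [+ATR]; 2 /ɛ/ → [+ATR]; 1 /ɪ/ → [+ATR]; word edge.
From /e/ at 11 rightward: 12 /ʊ/ → [+ATR]; 13 /a/ blocks.
From /e/ at 11 leftward: 10 /a/ blocks.
Target with no active source: position 8 stays [-ATR].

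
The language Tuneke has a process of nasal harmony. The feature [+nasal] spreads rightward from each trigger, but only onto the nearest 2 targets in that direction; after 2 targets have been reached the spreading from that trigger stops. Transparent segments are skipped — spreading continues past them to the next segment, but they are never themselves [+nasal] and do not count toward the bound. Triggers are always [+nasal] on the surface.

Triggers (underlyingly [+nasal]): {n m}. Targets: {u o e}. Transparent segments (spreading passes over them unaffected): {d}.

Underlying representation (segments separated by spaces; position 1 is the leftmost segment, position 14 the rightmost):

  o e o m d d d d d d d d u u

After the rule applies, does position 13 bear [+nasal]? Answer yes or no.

From /m/ at 4 rightward: 5 /d/ transparent; 6 /d/ transparent; 7 /d/ transparent; 8 /d/ transparent; 9 /d/ transparent; 10 /d/ transparent; 11 /d/ transparent; 12 /d/ transparent; 13 /u/ → [+nasal]; 14 /u/ → [+nasal]; bound reached.
Targets with no active source: positions 1 2 3 stay [-nasal].
[+nasal] positions on the surface: 4 13 14.

yes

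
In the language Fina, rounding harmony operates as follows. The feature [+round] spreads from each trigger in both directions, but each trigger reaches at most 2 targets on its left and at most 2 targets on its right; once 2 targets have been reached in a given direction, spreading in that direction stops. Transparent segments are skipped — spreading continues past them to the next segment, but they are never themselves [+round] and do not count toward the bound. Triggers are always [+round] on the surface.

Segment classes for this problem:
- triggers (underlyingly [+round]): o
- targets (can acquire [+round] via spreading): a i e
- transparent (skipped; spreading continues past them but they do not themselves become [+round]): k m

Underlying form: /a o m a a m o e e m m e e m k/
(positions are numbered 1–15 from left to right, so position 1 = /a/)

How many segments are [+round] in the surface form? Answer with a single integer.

From /o/ at 2 rightward: 3 /m/ transparent; 4 /a/ → [+round]; 5 /a/ → [+round]; bound reached.
From /o/ at 2 leftward: 1 /a/ → [+round]; word edge.
From /o/ at 7 rightward: 8 /e/ → [+round]; 9 /e/ → [+round]; bound reached.
From /o/ at 7 leftward: 6 /m/ transparent; 5 /a/ → [+round]; 4 /a/ → [+round]; bound reached.
Targets with no active source: positions 12 13 stay [-round].
[+round] positions on the surface: 1 2 4 5 7 8 9.

7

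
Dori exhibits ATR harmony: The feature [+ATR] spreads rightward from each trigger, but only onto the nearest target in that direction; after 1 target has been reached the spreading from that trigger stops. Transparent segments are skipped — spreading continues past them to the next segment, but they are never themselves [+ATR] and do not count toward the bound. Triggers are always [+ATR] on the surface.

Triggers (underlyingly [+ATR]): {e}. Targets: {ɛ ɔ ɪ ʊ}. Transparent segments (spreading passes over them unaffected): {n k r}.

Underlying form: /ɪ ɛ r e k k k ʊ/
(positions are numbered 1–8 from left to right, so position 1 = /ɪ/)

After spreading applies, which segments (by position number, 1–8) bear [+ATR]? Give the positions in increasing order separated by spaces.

4 8

From /e/ at 4 rightward: 5 /k/ transparent; 6 /k/ transparent; 7 /k/ transparent; 8 /ʊ/ → [+ATR]; bound reached.
Targets with no active source: positions 1 2 stay [-ATR].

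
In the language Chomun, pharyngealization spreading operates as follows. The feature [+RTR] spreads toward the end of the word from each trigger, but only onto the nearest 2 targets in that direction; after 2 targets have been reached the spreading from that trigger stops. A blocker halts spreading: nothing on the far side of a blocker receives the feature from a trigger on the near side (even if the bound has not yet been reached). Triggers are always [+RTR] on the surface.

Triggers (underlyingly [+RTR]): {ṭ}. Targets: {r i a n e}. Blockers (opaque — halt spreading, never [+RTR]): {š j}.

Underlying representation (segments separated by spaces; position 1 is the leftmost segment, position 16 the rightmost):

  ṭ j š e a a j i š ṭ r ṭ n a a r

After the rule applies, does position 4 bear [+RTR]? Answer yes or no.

From /ṭ/ at 1 rightward: 2 /j/ blocks.
From /ṭ/ at 10 rightward: 11 /r/ → [+RTR]; 12 /ṭ/ is itself a trigger — this domain ends here.
From /ṭ/ at 12 rightward: 13 /n/ → [+RTR]; 14 /a/ → [+RTR]; bound reached.
Targets with no active source: positions 4 5 6 8 15 16 stay [-emphatic].
[+RTR] positions on the surface: 1 10 11 12 13 14.

no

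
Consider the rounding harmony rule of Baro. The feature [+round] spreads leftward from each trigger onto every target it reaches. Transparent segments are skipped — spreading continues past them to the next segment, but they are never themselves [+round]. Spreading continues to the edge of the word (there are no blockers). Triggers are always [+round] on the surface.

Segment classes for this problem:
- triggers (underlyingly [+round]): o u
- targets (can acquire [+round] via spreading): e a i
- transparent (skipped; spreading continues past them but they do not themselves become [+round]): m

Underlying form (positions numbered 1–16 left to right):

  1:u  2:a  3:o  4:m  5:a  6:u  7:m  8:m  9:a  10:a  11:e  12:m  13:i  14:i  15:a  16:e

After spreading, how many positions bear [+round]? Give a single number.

From /u/ at 1 leftward: word edge.
From /o/ at 3 leftward: 2 /a/ → [+round]; 1 /u/ is itself a trigger — this domain ends here.
From /u/ at 6 leftward: 5 /a/ → [+round]; 4 /m/ transparent; 3 /o/ is itself a trigger — this domain ends here.
Targets with no active source: positions 9 10 11 13 14 15 16 stay [-round].
[+round] positions on the surface: 1 2 3 5 6.

5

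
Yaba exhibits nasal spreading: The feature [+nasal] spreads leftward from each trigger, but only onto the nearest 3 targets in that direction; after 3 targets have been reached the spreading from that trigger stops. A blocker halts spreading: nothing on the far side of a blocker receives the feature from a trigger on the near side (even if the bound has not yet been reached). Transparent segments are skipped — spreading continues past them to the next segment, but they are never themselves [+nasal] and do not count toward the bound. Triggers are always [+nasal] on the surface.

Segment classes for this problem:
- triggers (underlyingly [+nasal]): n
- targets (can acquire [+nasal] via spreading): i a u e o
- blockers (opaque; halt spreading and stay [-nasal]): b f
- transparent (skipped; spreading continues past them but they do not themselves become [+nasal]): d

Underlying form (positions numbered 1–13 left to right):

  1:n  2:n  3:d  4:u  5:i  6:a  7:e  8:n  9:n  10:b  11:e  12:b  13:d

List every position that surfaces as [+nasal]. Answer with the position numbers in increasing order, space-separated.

From /n/ at 1 leftward: word edge.
From /n/ at 2 leftward: 1 /n/ is itself a trigger — this domain ends here.
From /n/ at 8 leftward: 7 /e/ → [+nasal]; 6 /a/ → [+nasal]; 5 /i/ → [+nasal]; bound reached.
From /n/ at 9 leftward: 8 /n/ is itself a trigger — this domain ends here.
Targets with no active source: positions 4 11 stay [-nasal].

1 2 5 6 7 8 9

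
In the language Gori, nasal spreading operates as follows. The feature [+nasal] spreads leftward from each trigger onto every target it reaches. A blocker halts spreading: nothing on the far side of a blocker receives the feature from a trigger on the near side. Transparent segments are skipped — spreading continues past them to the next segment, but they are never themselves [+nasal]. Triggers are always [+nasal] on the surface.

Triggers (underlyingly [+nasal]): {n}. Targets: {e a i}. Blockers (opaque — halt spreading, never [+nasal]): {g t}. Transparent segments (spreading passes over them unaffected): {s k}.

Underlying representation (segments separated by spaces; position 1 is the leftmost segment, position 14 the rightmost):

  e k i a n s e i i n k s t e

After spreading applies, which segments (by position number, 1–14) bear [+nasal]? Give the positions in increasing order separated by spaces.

From /n/ at 5 leftward: 4 /a/ → [+nasal]; 3 /i/ → [+nasal]; 2 /k/ transparent; 1 /e/ → [+nasal]; word edge.
From /n/ at 10 leftward: 9 /i/ → [+nasal]; 8 /i/ → [+nasal]; 7 /e/ → [+nasal]; 6 /s/ transparent; 5 /n/ is itself a trigger — this domain ends here.
Target with no active source: position 14 stays [-nasal].

1 3 4 5 7 8 9 10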